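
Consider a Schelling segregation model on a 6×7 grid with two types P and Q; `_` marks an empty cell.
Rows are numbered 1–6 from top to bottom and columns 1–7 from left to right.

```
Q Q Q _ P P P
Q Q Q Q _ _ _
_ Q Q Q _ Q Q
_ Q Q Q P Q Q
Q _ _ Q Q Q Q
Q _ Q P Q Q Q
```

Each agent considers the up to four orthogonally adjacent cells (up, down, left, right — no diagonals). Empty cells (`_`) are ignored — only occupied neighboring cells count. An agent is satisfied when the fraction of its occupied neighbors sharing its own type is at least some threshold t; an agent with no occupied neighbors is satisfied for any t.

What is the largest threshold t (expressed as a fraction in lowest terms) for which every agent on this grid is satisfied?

0/1

Row 1: (1,1)Q 2/2 · (1,2)Q 3/3 · (1,3)Q 2/2 · (1,5)P 1/1 · (1,6)P 2/2 · (1,7)P 1/1
Row 2: (2,1)Q 2/2 · (2,2)Q 4/4 · (2,3)Q 4/4 · (2,4)Q 2/2
Row 3: (3,2)Q 3/3 · (3,3)Q 4/4 · (3,4)Q 3/3 · (3,6)Q 2/2 · (3,7)Q 2/2
Row 4: (4,2)Q 2/2 · (4,3)Q 3/3 · (4,4)Q 3/4 · (4,5)P 0/3 · (4,6)Q 3/4 · (4,7)Q 3/3
Row 5: (5,1)Q 1/1 · (5,4)Q 2/3 · (5,5)Q 3/4 · (5,6)Q 4/4 · (5,7)Q 3/3
Row 6: (6,1)Q 1/1 · (6,3)Q 0/1 · (6,4)P 0/3 · (6,5)Q 2/3 · (6,6)Q 3/3 · (6,7)Q 2/2
The smallest same-type fraction is 0/3 at (4,5), which reduces to 0/1. Any threshold above that leaves this agent unsatisfied.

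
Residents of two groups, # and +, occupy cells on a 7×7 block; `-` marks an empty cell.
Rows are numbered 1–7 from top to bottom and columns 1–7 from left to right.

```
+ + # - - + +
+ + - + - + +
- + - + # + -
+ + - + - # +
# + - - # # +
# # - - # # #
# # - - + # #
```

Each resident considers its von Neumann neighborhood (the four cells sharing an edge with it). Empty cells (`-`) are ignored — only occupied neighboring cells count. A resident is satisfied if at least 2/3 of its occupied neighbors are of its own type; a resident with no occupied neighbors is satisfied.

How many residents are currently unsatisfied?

(1,1)+ 2/2 ✓
(1,2)+ 2/3 ✓
(1,3)# 0/1 ✗
(1,6)+ 2/2 ✓
(1,7)+ 2/2 ✓
(2,1)+ 2/2 ✓
(2,2)+ 3/3 ✓
(2,4)+ 1/1 ✓
(2,6)+ 3/3 ✓
(2,7)+ 2/2 ✓
(3,2)+ 2/2 ✓
(3,4)+ 2/3 ✓
(3,5)# 0/2 ✗
(3,6)+ 1/3 ✗
(4,1)+ 1/2 ✗
(4,2)+ 3/3 ✓
(4,4)+ 1/1 ✓
(4,6)# 1/3 ✗
(4,7)+ 1/2 ✗
(5,1)# 1/3 ✗
(5,2)+ 1/3 ✗
(5,5)# 2/2 ✓
(5,6)# 3/4 ✓
(5,7)+ 1/3 ✗
(6,1)# 3/3 ✓
(6,2)# 2/3 ✓
(6,5)# 2/3 ✓
(6,6)# 4/4 ✓
(6,7)# 2/3 ✓
(7,1)# 2/2 ✓
(7,2)# 2/2 ✓
(7,5)+ 0/2 ✗
(7,6)# 2/3 ✓
(7,7)# 2/2 ✓
Unsatisfied: (1,3), (3,5), (3,6), (4,1), (4,6), (4,7), (5,1), (5,2), (5,7), (7,5) — 10 in total.

10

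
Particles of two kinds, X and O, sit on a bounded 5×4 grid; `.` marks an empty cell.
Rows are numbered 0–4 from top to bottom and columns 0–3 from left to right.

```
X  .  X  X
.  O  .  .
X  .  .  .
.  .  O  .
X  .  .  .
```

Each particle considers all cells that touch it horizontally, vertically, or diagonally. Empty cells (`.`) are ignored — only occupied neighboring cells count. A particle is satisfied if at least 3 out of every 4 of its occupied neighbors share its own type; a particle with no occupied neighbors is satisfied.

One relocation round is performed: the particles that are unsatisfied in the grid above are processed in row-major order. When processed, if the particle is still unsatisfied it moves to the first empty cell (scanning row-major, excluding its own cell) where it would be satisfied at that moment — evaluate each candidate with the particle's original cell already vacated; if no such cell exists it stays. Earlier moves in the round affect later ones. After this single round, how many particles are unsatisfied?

Initially unsatisfied (in order): (0,0), (0,2), (1,1), (2,0).
  (0,0) → (1,3).
  (0,2) → (3,0).
  (1,1) → (0,0).
  (2,0): now satisfied by earlier moves; stays.
Resulting grid:
O . . X
. . . X
X . . .
X . O .
X . . .
All satisfied now.

0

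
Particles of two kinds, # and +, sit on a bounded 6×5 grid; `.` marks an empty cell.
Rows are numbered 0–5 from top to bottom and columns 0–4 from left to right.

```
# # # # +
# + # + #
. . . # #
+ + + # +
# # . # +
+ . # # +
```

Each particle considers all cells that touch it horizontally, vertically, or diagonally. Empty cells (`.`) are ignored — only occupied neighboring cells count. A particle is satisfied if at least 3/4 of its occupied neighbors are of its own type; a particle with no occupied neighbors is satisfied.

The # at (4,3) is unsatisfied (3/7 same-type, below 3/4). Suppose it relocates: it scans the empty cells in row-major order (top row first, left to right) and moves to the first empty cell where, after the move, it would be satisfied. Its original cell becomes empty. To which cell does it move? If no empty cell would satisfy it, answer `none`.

(5,1)

Vacating (4,3). Empty cells in order:
  (2,0): 1/4 same-type → still unsatisfied.
  (2,1): 2/6 same-type → still unsatisfied.
  (2,2): 3/7 same-type → still unsatisfied.
  (4,2): 4/6 same-type → still unsatisfied.
  (5,1): 3/4 same-type → satisfied — stop here.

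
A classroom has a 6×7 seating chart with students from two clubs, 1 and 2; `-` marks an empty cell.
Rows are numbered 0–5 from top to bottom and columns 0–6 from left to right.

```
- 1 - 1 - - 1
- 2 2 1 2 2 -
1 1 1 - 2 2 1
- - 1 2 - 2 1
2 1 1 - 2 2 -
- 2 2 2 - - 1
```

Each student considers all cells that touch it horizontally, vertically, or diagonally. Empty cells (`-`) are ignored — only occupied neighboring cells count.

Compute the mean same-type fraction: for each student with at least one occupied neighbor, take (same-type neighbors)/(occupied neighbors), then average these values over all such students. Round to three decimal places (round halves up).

(0,1)1 0/2
(0,3)1 1/3
(0,6)1 0/1
(1,1)2 1/5
(1,2)2 1/6
(1,3)1 2/5
(1,4)2 3/5
(1,5)2 3/5
(2,0)1 1/2
(2,1)1 3/5
(2,2)1 3/6
(2,4)2 5/6
(2,5)2 4/6
(2,6)1 1/4
(3,2)1 4/5
(3,3)2 2/5
(3,5)2 4/6
(3,6)1 1/4
(4,0)2 1/2
(4,1)1 2/5
(4,2)1 2/6
(4,4)2 4/4
(4,5)2 2/4
(5,1)2 2/4
(5,2)2 2/4
(5,3)2 2/3
(5,6)1 0/1
Sum over 27 students: 0/2 + 1/3 + 0/1 + 1/5 + 1/6 + 2/5 + 3/5 + 3/5 + 1/2 + 3/5 + 3/6 + 5/6 + 4/6 + 1/4 + 4/5 + 2/5 + 4/6 + 1/4 + 1/2 + 2/5 + 2/6 + 4/4 + 2/4 + 2/4 + 2/4 + 2/3 + 0/1 = 73/6; mean = 73/6 ÷ 27 = 73/162 = 0.450617… → 0.451.

0.451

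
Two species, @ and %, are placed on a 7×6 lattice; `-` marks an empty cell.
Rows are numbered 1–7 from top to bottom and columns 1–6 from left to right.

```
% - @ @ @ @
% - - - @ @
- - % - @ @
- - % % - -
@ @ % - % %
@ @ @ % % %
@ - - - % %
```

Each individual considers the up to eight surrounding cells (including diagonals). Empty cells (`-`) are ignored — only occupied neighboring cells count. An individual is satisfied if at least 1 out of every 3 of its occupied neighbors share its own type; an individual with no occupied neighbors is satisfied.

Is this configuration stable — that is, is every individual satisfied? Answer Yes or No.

Yes

(1,1)% 1/1 ✓
(1,3)@ 1/1 ✓
(1,4)@ 3/3 ✓
(1,5)@ 4/4 ✓
(1,6)@ 3/3 ✓
(2,1)% 1/1 ✓
(2,5)@ 6/6 ✓
(2,6)@ 5/5 ✓
(3,3)% 2/2 ✓
(3,5)@ 3/4 ✓
(3,6)@ 3/3 ✓
(4,3)% 3/4 ✓
(4,4)% 4/5 ✓
(5,1)@ 3/3 ✓
(5,2)@ 4/6 ✓
(5,3)% 3/6 ✓
(5,5)% 5/5 ✓
(5,6)% 3/3 ✓
(6,1)@ 4/4 ✓
(6,2)@ 5/6 ✓
(6,3)@ 2/4 ✓
(6,4)% 4/5 ✓
(6,5)% 6/6 ✓
(6,6)% 5/5 ✓
(7,1)@ 2/2 ✓
(7,5)% 4/4 ✓
(7,6)% 3/3 ✓
All meet the threshold, so the configuration is stable.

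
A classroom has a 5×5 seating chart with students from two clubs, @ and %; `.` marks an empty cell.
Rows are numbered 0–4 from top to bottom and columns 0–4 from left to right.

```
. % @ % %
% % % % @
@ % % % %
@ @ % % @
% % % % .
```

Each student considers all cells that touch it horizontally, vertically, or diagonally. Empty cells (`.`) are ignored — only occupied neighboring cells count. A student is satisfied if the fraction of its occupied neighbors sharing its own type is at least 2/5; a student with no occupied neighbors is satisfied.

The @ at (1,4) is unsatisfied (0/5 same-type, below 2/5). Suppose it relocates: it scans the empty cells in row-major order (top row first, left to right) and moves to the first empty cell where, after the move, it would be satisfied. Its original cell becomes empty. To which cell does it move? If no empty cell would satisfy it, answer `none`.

none

Vacating (1,4). Empty cells in order:
  (0,0): 0/3 same-type → still unsatisfied.
  (4,4): 1/3 same-type → still unsatisfied.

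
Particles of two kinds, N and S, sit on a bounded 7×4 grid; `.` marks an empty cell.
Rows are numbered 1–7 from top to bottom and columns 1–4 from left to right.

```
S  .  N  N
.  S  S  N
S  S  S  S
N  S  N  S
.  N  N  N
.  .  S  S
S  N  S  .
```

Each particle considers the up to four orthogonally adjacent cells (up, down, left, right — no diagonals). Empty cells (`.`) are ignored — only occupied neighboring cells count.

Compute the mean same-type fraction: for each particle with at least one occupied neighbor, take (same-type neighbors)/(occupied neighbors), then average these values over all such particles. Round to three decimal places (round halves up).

Row 1: (1,1)S — no occupied neighbors · (1,3)N 1/2 · (1,4)N 2/2
Row 2: (2,2)S 2/2 · (2,3)S 2/4 · (2,4)N 1/3
Row 3: (3,1)S 1/2 · (3,2)S 4/4 · (3,3)S 3/4 · (3,4)S 2/3
Row 4: (4,1)N 0/2 · (4,2)S 1/4 · (4,3)N 1/4 · (4,4)S 1/3
Row 5: (5,2)N 1/2 · (5,3)N 3/4 · (5,4)N 1/3
Row 6: (6,3)S 2/3 · (6,4)S 1/2
Row 7: (7,1)S 0/1 · (7,2)N 0/2 · (7,3)S 1/2
Sum over 21 particles: 1/2 + 2/2 + 2/2 + 2/4 + 1/3 + 1/2 + 4/4 + 3/4 + 2/3 + 0/2 + 1/4 + 1/4 + 1/3 + 1/2 + 3/4 + 1/3 + 2/3 + 1/2 + 0/1 + 0/2 + 1/2 = 31/3; mean = 31/3 ÷ 21 = 31/63 = 0.492063… → 0.492.

0.492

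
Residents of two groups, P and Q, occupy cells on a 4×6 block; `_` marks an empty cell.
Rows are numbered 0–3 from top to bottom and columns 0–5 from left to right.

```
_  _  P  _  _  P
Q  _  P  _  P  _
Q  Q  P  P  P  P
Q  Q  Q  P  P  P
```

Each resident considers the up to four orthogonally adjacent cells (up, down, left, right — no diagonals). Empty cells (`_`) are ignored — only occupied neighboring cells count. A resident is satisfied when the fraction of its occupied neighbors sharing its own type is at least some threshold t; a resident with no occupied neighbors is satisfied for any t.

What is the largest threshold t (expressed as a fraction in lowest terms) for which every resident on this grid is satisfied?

Row 0: (0,2)P 1/1 · (0,5)P — no occupied neighbors
Row 1: (1,0)Q 1/1 · (1,2)P 2/2 · (1,4)P 1/1
Row 2: (2,0)Q 3/3 · (2,1)Q 2/3 · (2,2)P 2/4 · (2,3)P 3/3 · (2,4)P 4/4 · (2,5)P 2/2
Row 3: (3,0)Q 2/2 · (3,1)Q 3/3 · (3,2)Q 1/3 · (3,3)P 2/3 · (3,4)P 3/3 · (3,5)P 2/2
The smallest same-type fraction is 1/3 at (3,2), which reduces to 1/3. Any threshold above that leaves this resident unsatisfied.

1/3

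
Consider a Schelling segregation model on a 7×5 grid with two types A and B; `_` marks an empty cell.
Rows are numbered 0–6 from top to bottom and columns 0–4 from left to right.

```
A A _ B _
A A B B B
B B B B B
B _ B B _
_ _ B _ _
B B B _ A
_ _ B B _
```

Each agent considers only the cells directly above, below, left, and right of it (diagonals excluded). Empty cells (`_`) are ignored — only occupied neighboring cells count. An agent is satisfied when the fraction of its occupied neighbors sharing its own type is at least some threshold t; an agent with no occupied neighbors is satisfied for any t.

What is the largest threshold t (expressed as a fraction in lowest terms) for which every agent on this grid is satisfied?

(0,0)A 2/2
(0,1)A 2/2
(0,3)B 1/1
(1,0)A 2/3
(1,1)A 2/4
(1,2)B 2/3
(1,3)B 4/4
(1,4)B 2/2
(2,0)B 2/3
(2,1)B 2/3
(2,2)B 4/4
(2,3)B 4/4
(2,4)B 2/2
(3,0)B 1/1
(3,2)B 3/3
(3,3)B 2/2
(4,2)B 2/2
(5,0)B 1/1
(5,1)B 2/2
(5,2)B 3/3
(5,4)A — no occupied neighbors
(6,2)B 2/2
(6,3)B 1/1
The smallest same-type fraction is 2/4 at (1,1), which reduces to 1/2. Any threshold above that leaves this agent unsatisfied.

1/2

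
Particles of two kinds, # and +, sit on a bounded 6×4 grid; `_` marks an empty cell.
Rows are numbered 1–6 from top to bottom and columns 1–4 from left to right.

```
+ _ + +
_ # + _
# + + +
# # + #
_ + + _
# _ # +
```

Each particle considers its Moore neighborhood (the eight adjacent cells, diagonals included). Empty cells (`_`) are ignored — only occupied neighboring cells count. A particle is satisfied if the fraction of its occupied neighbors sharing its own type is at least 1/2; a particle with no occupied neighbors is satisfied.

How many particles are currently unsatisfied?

8

(1,1)+ 0/1 ✗
(1,3)+ 2/3 ✓
(1,4)+ 2/2 ✓
(2,2)# 1/6 ✗
(2,3)+ 5/6 ✓
(3,1)# 3/4 ✓
(3,2)+ 3/7 ✗
(3,3)+ 4/7 ✓
(3,4)+ 3/4 ✓
(4,1)# 2/4 ✓
(4,2)# 2/7 ✗
(4,3)+ 5/7 ✓
(4,4)# 0/4 ✗
(5,2)+ 2/6 ✗
(5,3)+ 3/6 ✓
(6,1)# 0/1 ✗
(6,3)# 0/3 ✗
(6,4)+ 1/2 ✓
Unsatisfied: (1,1), (2,2), (3,2), (4,2), (4,4), (5,2), (6,1), (6,3) — 8 in total.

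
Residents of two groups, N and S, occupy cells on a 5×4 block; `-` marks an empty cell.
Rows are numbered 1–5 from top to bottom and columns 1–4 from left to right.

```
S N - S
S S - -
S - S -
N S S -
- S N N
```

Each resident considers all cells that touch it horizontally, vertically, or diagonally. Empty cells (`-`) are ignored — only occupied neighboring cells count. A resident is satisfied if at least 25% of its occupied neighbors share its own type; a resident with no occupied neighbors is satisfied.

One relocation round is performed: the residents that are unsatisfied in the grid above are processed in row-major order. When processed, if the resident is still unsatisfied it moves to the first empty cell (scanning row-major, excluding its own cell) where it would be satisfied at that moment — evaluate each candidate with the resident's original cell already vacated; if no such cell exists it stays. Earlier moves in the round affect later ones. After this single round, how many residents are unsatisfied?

0

Initially unsatisfied (in order): (1,2), (4,1).
  (1,2) → (4,4).
  (4,1) → (3,4).
Resulting grid:
S - - S
S S - -
S - S N
- S S N
- S N N
All satisfied now.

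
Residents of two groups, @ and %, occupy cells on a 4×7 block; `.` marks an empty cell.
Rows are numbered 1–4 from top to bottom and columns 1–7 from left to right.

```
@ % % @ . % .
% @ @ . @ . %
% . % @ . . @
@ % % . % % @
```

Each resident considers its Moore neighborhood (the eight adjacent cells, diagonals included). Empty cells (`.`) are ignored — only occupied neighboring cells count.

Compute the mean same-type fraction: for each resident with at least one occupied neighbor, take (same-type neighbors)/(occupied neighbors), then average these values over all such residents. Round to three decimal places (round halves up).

0.449

(1,1)@ 1/3
(1,2)% 2/5
(1,3)% 1/4
(1,4)@ 2/3
(1,6)% 1/2
(2,1)% 2/4
(2,2)@ 2/7
(2,3)@ 3/6
(2,5)@ 2/3
(2,7)% 1/2
(3,1)% 2/4
(3,3)% 2/5
(3,4)@ 2/5
(3,7)@ 1/3
(4,1)@ 0/2
(4,2)% 3/4
(4,3)% 2/3
(4,5)% 1/2
(4,6)% 1/3
(4,7)@ 1/2
Sum over 20 residents: 1/3 + 2/5 + 1/4 + 2/3 + 1/2 + 2/4 + 2/7 + 3/6 + 2/3 + 1/2 + 2/4 + 2/5 + 2/5 + 1/3 + 0/2 + 3/4 + 2/3 + 1/2 + 1/3 + 1/2 = 629/70; mean = 629/70 ÷ 20 = 629/1400 = 0.449285… → 0.449.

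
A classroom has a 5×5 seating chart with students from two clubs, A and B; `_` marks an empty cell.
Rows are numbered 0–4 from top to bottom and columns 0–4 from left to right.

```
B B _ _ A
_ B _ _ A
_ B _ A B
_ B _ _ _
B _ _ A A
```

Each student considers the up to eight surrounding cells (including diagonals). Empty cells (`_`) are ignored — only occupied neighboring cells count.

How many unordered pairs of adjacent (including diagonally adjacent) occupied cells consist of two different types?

Scan each occupied cell's neighbors to the right and below (and the two forward diagonals) so each pair is counted once.
Row 0: B(0,0)–B(0,1)= B(0,0)–B(1,1)= B(0,1)–B(1,1)= A(0,4)–A(1,4)=  → 0/4 unlike.
Row 1: B(1,1)–B(2,1)= A(1,4)–B(2,4)≠ A(1,4)–A(2,3)=  → 1/3 unlike.
Row 2: B(2,1)–B(3,1)= A(2,3)–B(2,4)≠  → 1/2 unlike.
Row 3: B(3,1)–B(4,0)=  → 0/1 unlike.
Row 4: A(4,3)–A(4,4)=  → 0/1 unlike.
Total adjacent occupied pairs: 11; unlike-type pairs: 2.

2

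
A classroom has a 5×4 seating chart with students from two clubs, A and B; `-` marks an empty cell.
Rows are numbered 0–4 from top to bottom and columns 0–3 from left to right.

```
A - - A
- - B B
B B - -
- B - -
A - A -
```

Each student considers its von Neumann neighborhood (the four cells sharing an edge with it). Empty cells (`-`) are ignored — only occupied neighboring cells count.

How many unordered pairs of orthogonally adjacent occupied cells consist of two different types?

1

Scan each occupied cell's neighbors to the right and below so each pair is counted once.
Row 0: A(0,3)–B(1,3)≠  → 1/1 unlike.
Row 1: B(1,2)–B(1,3)=  → 0/1 unlike.
Row 2: B(2,0)–B(2,1)= B(2,1)–B(3,1)=  → 0/2 unlike.
Total adjacent occupied pairs: 4; unlike-type pairs: 1.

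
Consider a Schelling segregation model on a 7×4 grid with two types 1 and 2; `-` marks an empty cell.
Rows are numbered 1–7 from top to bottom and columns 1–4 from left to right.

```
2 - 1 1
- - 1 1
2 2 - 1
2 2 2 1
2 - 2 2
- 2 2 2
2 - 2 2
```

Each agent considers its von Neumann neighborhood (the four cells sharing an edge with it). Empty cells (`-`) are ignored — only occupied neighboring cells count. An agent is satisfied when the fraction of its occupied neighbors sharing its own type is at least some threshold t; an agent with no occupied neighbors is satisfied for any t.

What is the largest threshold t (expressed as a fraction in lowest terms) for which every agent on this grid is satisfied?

(1,1)2 — no occupied neighbors
(1,3)1 2/2
(1,4)1 2/2
(2,3)1 2/2
(2,4)1 3/3
(3,1)2 2/2
(3,2)2 2/2
(3,4)1 2/2
(4,1)2 3/3
(4,2)2 3/3
(4,3)2 2/3
(4,4)1 1/3
(5,1)2 1/1
(5,3)2 3/3
(5,4)2 2/3
(6,2)2 1/1
(6,3)2 4/4
(6,4)2 3/3
(7,1)2 — no occupied neighbors
(7,3)2 2/2
(7,4)2 2/2
The smallest same-type fraction is 1/3 at (4,4), which reduces to 1/3. Any threshold above that leaves this agent unsatisfied.

1/3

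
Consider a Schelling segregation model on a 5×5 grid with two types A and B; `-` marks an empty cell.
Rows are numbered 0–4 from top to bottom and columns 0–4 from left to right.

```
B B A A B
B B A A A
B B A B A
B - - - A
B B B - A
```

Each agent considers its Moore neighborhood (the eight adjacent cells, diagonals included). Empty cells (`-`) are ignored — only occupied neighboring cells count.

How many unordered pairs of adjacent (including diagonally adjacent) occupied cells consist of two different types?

16

Scan each occupied cell's neighbors to the right and below (and the two forward diagonals) so each pair is counted once.
Row 0: B(0,0)–B(0,1)= B(0,0)–B(1,0)= B(0,0)–B(1,1)= B(0,1)–A(0,2)≠ B(0,1)–B(1,1)= B(0,1)–A(1,2)≠ B(0,1)–B(1,0)= A(0,2)–A(0,3)= A(0,2)–A(1,2)= A(0,2)–A(1,3)= A(0,2)–B(1,1)≠ A(0,3)–B(0,4)≠ A(0,3)–A(1,3)= A(0,3)–A(1,4)= A(0,3)–A(1,2)= B(0,4)–A(1,4)≠ B(0,4)–A(1,3)≠  → 6/17 unlike.
Row 1: B(1,0)–B(1,1)= B(1,0)–B(2,0)= B(1,0)–B(2,1)= B(1,1)–A(1,2)≠ B(1,1)–B(2,1)= B(1,1)–A(2,2)≠ B(1,1)–B(2,0)= A(1,2)–A(1,3)= A(1,2)–A(2,2)= A(1,2)–B(2,3)≠ A(1,2)–B(2,1)≠ A(1,3)–A(1,4)= A(1,3)–B(2,3)≠ A(1,3)–A(2,4)= A(1,3)–A(2,2)= A(1,4)–A(2,4)= A(1,4)–B(2,3)≠  → 6/17 unlike.
Row 2: B(2,0)–B(2,1)= B(2,0)–B(3,0)= B(2,1)–A(2,2)≠ B(2,1)–B(3,0)= A(2,2)–B(2,3)≠ B(2,3)–A(2,4)≠ B(2,3)–A(3,4)≠ A(2,4)–A(3,4)=  → 4/8 unlike.
Row 3: B(3,0)–B(4,0)= B(3,0)–B(4,1)= A(3,4)–A(4,4)=  → 0/3 unlike.
Row 4: B(4,0)–B(4,1)= B(4,1)–B(4,2)=  → 0/2 unlike.
Total adjacent occupied pairs: 47; unlike-type pairs: 16.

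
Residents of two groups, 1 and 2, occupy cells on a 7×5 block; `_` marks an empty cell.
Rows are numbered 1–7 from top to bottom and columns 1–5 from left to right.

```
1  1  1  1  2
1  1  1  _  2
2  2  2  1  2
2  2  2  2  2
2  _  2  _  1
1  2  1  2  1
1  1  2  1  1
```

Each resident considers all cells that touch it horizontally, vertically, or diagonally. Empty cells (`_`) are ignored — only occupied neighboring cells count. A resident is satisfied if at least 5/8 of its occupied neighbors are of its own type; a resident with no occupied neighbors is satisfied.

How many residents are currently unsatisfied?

16

Row 1: (1,1)1 3/3 ✓ · (1,2)1 5/5 ✓ · (1,3)1 4/4 ✓ · (1,4)1 2/4 ✗ · (1,5)2 1/2 ✗
Row 2: (2,1)1 3/5 ✗ · (2,2)1 5/8 ✓ · (2,3)1 5/7 ✓ · (2,5)2 2/4 ✗
Row 3: (3,1)2 3/5 ✗ · (3,2)2 5/8 ✓ · (3,3)2 4/7 ✗ · (3,4)1 1/7 ✗ · (3,5)2 3/4 ✓
Row 4: (4,1)2 4/4 ✓ · (4,2)2 7/7 ✓ · (4,3)2 5/6 ✓ · (4,4)2 5/7 ✓ · (4,5)2 2/4 ✗
Row 5: (5,1)2 3/4 ✓ · (5,3)2 5/6 ✓ · (5,5)1 1/4 ✗
Row 6: (6,1)1 2/4 ✗ · (6,2)2 3/7 ✗ · (6,3)1 2/6 ✗ · (6,4)2 2/7 ✗ · (6,5)1 3/4 ✓
Row 7: (7,1)1 2/3 ✓ · (7,2)1 3/5 ✗ · (7,3)2 2/5 ✗ · (7,4)1 3/5 ✗ · (7,5)1 2/3 ✓
Unsatisfied: (1,4), (1,5), (2,1), (2,5), (3,1), (3,3), (3,4), (4,5), (5,5), (6,1), (6,2), (6,3), (6,4), (7,2), (7,3), (7,4) — 16 in total.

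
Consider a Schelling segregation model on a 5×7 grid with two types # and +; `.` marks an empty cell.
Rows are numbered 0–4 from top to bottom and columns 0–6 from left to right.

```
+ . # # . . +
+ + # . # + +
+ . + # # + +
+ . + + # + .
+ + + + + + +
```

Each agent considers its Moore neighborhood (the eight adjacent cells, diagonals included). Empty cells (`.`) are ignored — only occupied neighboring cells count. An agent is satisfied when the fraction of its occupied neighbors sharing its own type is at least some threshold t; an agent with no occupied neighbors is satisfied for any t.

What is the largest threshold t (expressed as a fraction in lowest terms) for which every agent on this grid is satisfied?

Row 0: (0,0)+ 2/2 · (0,2)# 2/3 · (0,3)# 3/3 · (0,6)+ 2/2
Row 1: (1,0)+ 3/3 · (1,1)+ 4/6 · (1,2)# 3/5 · (1,4)# 3/5 · (1,5)+ 4/6 · (1,6)+ 4/4
Row 2: (2,0)+ 3/3 · (2,2)+ 3/5 · (2,3)# 4/7 · (2,4)# 3/7 · (2,5)+ 4/7 · (2,6)+ 4/4
Row 3: (3,0)+ 3/3 · (3,2)+ 5/6 · (3,3)+ 5/8 · (3,4)# 2/8 · (3,5)+ 5/7
Row 4: (4,0)+ 2/2 · (4,1)+ 4/4 · (4,2)+ 4/4 · (4,3)+ 4/5 · (4,4)+ 4/5 · (4,5)+ 3/4 · (4,6)+ 2/2
The smallest same-type fraction is 2/8 at (3,4), which reduces to 1/4. Any threshold above that leaves this agent unsatisfied.

1/4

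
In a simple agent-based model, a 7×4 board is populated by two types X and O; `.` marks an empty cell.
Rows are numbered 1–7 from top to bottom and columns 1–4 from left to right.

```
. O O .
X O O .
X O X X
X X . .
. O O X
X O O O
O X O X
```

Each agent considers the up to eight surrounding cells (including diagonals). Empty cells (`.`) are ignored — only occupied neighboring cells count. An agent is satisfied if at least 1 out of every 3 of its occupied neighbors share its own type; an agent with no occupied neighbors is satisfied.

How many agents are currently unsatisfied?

6

(1,2)O 3/4 ok
(1,3)O 3/3 ok
(2,1)X 1/4 unhappy
(2,2)O 4/7 ok
(2,3)O 4/6 ok
(3,1)X 3/5 ok
(3,2)O 2/7 unhappy
(3,3)X 2/5 ok
(3,4)X 1/2 ok
(4,1)X 2/4 ok
(4,2)X 3/6 ok
(5,2)O 3/6 ok
(5,3)O 4/6 ok
(5,4)X 0/3 unhappy
(6,1)X 1/4 unhappy
(6,2)O 5/7 ok
(6,3)O 5/8 ok
(6,4)O 3/5 ok
(7,1)O 1/3 ok
(7,2)X 1/5 unhappy
(7,3)O 3/5 ok
(7,4)X 0/3 unhappy
Unsatisfied: (2,1), (3,2), (5,4), (6,1), (7,2), (7,4) — 6 in total.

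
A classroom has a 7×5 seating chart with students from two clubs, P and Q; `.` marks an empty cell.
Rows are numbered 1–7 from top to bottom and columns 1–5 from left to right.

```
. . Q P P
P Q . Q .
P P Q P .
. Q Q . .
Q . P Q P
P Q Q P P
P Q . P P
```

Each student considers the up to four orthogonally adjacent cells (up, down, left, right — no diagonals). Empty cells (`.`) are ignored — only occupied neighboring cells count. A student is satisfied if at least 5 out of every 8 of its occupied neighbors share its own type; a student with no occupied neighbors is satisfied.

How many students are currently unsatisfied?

18

(1,3)Q 0/1 ✗
(1,4)P 1/3 ✗
(1,5)P 1/1 ✓
(2,1)P 1/2 ✗
(2,2)Q 0/2 ✗
(2,4)Q 0/2 ✗
(3,1)P 2/2 ✓
(3,2)P 1/4 ✗
(3,3)Q 1/3 ✗
(3,4)P 0/2 ✗
(4,2)Q 1/2 ✗
(4,3)Q 2/3 ✓
(5,1)Q 0/1 ✗
(5,3)P 0/3 ✗
(5,4)Q 0/3 ✗
(5,5)P 1/2 ✗
(6,1)P 1/3 ✗
(6,2)Q 2/3 ✓
(6,3)Q 1/3 ✗
(6,4)P 2/4 ✗
(6,5)P 3/3 ✓
(7,1)P 1/2 ✗
(7,2)Q 1/2 ✗
(7,4)P 2/2 ✓
(7,5)P 2/2 ✓
Unsatisfied: (1,3), (1,4), (2,1), (2,2), (2,4), (3,2), (3,3), (3,4), (4,2), (5,1), (5,3), (5,4), (5,5), (6,1), (6,3), (6,4), (7,1), (7,2) — 18 in total.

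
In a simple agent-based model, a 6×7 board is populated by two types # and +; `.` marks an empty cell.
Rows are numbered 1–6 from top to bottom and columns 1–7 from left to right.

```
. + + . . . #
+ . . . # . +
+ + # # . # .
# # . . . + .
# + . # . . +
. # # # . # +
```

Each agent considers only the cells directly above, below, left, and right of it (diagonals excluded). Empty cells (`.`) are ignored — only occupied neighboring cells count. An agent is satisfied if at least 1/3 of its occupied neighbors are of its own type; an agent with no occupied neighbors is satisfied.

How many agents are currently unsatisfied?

Row 1: (1,2)+ 1/1 satisfied · (1,3)+ 1/1 satisfied · (1,7)# 0/1 not
Row 2: (2,1)+ 1/1 satisfied · (2,5)# 0/0 satisfied · (2,7)+ 0/1 not
Row 3: (3,1)+ 2/3 satisfied · (3,2)+ 1/3 satisfied · (3,3)# 1/2 satisfied · (3,4)# 1/1 satisfied · (3,6)# 0/1 not
Row 4: (4,1)# 2/3 satisfied · (4,2)# 1/3 satisfied · (4,6)+ 0/1 not
Row 5: (5,1)# 1/2 satisfied · (5,2)+ 0/3 not · (5,4)# 1/1 satisfied · (5,7)+ 1/1 satisfied
Row 6: (6,2)# 1/2 satisfied · (6,3)# 2/2 satisfied · (6,4)# 2/2 satisfied · (6,6)# 0/1 not · (6,7)+ 1/2 satisfied
Unsatisfied: (1,7), (2,7), (3,6), (4,6), (5,2), (6,6) — 6 in total.

6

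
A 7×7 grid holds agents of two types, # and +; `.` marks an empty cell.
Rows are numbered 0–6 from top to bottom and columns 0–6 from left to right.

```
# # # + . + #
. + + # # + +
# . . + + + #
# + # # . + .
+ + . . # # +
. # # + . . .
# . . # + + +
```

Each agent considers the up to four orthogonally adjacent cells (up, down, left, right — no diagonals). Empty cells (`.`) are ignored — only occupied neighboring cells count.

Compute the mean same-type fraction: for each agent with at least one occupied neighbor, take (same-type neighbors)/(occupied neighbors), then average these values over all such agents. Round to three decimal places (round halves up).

Row 0: (0,0)# 1/1 · (0,1)# 2/3 · (0,2)# 1/3 · (0,3)+ 0/2 · (0,5)+ 1/2 · (0,6)# 0/2
Row 1: (1,1)+ 1/2 · (1,2)+ 1/3 · (1,3)# 1/4 · (1,4)# 1/3 · (1,5)+ 3/4 · (1,6)+ 1/3
Row 2: (2,0)# 1/1 · (2,3)+ 1/3 · (2,4)+ 2/3 · (2,5)+ 3/4 · (2,6)# 0/2
Row 3: (3,0)# 1/3 · (3,1)+ 1/3 · (3,2)# 1/2 · (3,3)# 1/2 · (3,5)+ 1/2
Row 4: (4,0)+ 1/2 · (4,1)+ 2/3 · (4,4)# 1/1 · (4,5)# 1/3 · (4,6)+ 0/1
Row 5: (5,1)# 1/2 · (5,2)# 1/2 · (5,3)+ 0/2
Row 6: (6,0)# — no occupied neighbors · (6,3)# 0/2 · (6,4)+ 1/2 · (6,5)+ 2/2 · (6,6)+ 1/1
Sum over 34 agents: 1/1 + 2/3 + 1/3 + 0/2 + 1/2 + 0/2 + 1/2 + 1/3 + 1/4 + 1/3 + 3/4 + 1/3 + 1/1 + 1/3 + 2/3 + 3/4 + 0/2 + 1/3 + 1/3 + 1/2 + 1/2 + 1/2 + 1/2 + 2/3 + 1/1 + 1/3 + 0/1 + 1/2 + 1/2 + 0/2 + 0/2 + 1/2 + 2/2 + 1/1 = 191/12; mean = 191/12 ÷ 34 = 191/408 = 0.468137… → 0.468.

0.468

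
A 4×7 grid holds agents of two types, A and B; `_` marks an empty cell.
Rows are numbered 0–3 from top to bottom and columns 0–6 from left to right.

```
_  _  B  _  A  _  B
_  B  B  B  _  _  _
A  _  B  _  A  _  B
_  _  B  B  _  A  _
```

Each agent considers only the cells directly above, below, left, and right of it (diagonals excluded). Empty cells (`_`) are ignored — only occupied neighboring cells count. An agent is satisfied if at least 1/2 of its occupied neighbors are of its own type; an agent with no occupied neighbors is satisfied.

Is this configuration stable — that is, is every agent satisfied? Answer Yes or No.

Yes

Row 0: (0,2)B 1/1 ok · (0,4)A 0/0 ok · (0,6)B 0/0 ok
Row 1: (1,1)B 1/1 ok · (1,2)B 4/4 ok · (1,3)B 1/1 ok
Row 2: (2,0)A 0/0 ok · (2,2)B 2/2 ok · (2,4)A 0/0 ok · (2,6)B 0/0 ok
Row 3: (3,2)B 2/2 ok · (3,3)B 1/1 ok · (3,5)A 0/0 ok
All meet the threshold, so the configuration is stable.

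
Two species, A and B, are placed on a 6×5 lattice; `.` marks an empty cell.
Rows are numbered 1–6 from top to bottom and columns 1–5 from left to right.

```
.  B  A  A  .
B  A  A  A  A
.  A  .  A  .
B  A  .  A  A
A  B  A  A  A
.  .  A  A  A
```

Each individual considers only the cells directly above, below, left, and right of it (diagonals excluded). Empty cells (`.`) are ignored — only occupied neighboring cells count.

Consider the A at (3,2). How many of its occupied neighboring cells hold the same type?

Occupied neighbors of (3,2): (2,2)=A, (4,2)=A.
Same type (A): 2 of 2.

2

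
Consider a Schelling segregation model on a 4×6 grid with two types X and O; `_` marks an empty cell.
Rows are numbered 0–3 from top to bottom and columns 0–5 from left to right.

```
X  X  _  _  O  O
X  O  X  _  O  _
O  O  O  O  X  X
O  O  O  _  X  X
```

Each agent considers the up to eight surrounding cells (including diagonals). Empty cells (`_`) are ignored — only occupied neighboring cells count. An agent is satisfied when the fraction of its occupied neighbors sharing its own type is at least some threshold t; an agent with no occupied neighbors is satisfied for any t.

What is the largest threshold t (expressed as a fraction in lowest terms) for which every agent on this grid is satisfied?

1/5

Row 0: (0,0)X 2/3 · (0,1)X 3/4 · (0,4)O 2/2 · (0,5)O 2/2
Row 1: (1,0)X 2/5 · (1,1)O 3/7 · (1,2)X 1/5 · (1,4)O 3/5
Row 2: (2,0)O 4/5 · (2,1)O 6/8 · (2,2)O 5/6 · (2,3)O 3/6 · (2,4)X 3/5 · (2,5)X 3/4
Row 3: (3,0)O 3/3 · (3,1)O 5/5 · (3,2)O 4/4 · (3,4)X 3/4 · (3,5)X 3/3
The smallest same-type fraction is 1/5 at (1,2), which reduces to 1/5. Any threshold above that leaves this agent unsatisfied.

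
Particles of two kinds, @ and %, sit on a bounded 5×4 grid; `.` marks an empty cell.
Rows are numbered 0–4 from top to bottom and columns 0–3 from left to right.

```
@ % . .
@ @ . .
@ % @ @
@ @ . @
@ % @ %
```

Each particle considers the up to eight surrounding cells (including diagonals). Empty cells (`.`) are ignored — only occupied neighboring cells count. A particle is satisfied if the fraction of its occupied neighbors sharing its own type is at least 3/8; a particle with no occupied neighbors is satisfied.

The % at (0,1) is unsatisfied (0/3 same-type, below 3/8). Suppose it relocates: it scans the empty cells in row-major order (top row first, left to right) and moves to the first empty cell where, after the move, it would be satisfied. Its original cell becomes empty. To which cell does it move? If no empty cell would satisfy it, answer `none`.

Vacating (0,1). Empty cells in order:
  (0,2): 0/1 same-type → still unsatisfied.
  (0,3): 0/0 same-type → satisfied — stop here.

(0,3)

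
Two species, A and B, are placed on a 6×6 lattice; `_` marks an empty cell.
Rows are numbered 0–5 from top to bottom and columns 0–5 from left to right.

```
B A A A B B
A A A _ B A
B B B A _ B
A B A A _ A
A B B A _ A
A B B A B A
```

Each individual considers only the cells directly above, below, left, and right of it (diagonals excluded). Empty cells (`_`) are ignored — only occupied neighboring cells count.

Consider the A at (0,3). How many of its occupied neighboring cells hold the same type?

1

Occupied neighbors of (0,3): (0,2)=A, (0,4)=B.
Same type (A): 1 of 2.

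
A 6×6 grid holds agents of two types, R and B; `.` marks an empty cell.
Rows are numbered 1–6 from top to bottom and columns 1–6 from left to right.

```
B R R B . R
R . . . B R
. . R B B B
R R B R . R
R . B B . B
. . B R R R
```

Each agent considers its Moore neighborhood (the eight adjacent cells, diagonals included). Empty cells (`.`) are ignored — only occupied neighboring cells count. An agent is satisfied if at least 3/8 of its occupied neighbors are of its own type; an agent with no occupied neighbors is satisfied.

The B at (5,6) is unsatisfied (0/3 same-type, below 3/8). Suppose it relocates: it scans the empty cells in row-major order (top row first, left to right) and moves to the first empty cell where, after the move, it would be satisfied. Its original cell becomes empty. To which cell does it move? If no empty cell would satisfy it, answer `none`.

(1,5)

Vacating (5,6). Empty cells in order:
  (1,5): 2/4 same-type → satisfied — stop here.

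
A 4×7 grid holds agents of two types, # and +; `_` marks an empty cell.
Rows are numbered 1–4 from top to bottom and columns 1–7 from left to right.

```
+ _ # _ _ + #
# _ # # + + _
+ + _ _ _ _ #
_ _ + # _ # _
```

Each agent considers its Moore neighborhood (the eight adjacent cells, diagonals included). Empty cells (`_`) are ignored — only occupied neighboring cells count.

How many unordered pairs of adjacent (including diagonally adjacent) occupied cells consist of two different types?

Scan each occupied cell's neighbors to the right and below (and the two forward diagonals) so each pair is counted once.
From row 1: 3 unlike of 7 pairs (running 3/7).
From row 2: 5 unlike of 7 pairs (running 8/14).
From row 3: 0 unlike of 3 pairs (running 8/17).
From row 4: 1 unlike of 1 pairs (running 9/18).
Total adjacent occupied pairs: 18; unlike-type pairs: 9.

9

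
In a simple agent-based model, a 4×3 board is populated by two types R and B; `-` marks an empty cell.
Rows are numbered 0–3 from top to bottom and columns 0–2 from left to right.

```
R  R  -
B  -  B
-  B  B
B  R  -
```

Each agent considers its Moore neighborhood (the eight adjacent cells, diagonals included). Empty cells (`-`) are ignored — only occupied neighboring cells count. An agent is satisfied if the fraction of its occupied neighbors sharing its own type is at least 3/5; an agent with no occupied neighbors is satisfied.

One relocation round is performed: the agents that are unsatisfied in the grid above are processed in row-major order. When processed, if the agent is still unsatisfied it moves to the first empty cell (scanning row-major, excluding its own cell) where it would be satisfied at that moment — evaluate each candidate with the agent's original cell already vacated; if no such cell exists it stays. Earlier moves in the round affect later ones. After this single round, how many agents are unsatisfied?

Initially unsatisfied (in order): (0,0), (0,1), (1,0), (3,0), (3,1).
  (0,0): no empty cell satisfies it; stays.
  (0,1): no empty cell satisfies it; stays.
  (1,0) → (1,1).
  (3,0) → (0,2).
  (3,1): no empty cell satisfies it; stays.
Resulting grid:
R R B
- B B
- B B
- R -
Unsatisfied now: (0,0), (0,1), (3,1).

3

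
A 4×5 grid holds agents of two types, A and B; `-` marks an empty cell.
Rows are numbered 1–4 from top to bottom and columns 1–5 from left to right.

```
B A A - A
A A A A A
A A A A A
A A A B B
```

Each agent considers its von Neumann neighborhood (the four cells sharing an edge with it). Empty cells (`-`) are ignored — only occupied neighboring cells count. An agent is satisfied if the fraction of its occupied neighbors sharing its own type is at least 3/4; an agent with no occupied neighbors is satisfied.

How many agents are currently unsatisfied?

(1,1)B 0/2 unhappy
(1,2)A 2/3 unhappy
(1,3)A 2/2 ok
(1,5)A 1/1 ok
(2,1)A 2/3 unhappy
(2,2)A 4/4 ok
(2,3)A 4/4 ok
(2,4)A 3/3 ok
(2,5)A 3/3 ok
(3,1)A 3/3 ok
(3,2)A 4/4 ok
(3,3)A 4/4 ok
(3,4)A 3/4 ok
(3,5)A 2/3 unhappy
(4,1)A 2/2 ok
(4,2)A 3/3 ok
(4,3)A 2/3 unhappy
(4,4)B 1/3 unhappy
(4,5)B 1/2 unhappy
Unsatisfied: (1,1), (1,2), (2,1), (3,5), (4,3), (4,4), (4,5) — 7 in total.

7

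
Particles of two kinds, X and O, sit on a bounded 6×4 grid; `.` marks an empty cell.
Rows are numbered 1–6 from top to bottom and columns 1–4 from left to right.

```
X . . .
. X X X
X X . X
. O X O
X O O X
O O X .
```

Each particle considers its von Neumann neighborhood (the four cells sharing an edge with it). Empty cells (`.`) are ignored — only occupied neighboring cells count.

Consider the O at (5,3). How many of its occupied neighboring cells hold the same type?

1

Occupied neighbors of (5,3): (4,3)=X, (6,3)=X, (5,2)=O, (5,4)=X.
Same type (O): 1 of 4.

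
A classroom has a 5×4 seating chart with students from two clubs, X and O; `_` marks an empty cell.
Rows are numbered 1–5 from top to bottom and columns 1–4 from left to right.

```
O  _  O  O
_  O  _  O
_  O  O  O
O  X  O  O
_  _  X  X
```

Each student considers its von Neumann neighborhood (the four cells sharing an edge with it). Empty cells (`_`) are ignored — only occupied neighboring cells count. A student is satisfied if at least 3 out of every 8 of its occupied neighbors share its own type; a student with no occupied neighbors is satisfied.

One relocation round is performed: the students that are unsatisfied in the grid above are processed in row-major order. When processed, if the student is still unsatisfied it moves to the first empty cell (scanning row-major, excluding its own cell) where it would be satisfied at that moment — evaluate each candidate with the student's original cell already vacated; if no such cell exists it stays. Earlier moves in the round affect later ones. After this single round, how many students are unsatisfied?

Initially unsatisfied (in order): (4,1), (4,2).
  (4,1) → (1,2).
  (4,2) → (4,1).
Resulting grid:
O O O O
_ O _ O
_ O O O
X _ O O
_ _ X X
All satisfied now.

0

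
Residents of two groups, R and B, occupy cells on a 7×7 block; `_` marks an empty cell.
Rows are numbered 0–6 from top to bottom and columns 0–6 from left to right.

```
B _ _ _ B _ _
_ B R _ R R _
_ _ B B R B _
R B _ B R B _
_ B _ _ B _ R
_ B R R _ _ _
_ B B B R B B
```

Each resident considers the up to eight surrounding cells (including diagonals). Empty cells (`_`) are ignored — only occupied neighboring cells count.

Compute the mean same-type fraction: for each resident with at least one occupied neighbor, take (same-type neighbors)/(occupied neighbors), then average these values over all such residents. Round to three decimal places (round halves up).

Row 0: (0,0)B 1/1 · (0,4)B 0/2
Row 1: (1,1)B 2/3 · (1,2)R 0/3 · (1,4)R 2/5 · (1,5)R 2/4
Row 2: (2,2)B 4/5 · (2,3)B 2/6 · (2,4)R 3/7 · (2,5)B 1/5
Row 3: (3,0)R 0/2 · (3,1)B 2/3 · (3,3)B 3/5 · (3,4)R 1/6 · (3,5)B 2/5
Row 4: (4,1)B 2/4 · (4,4)B 2/4 · (4,6)R 0/1
Row 5: (5,1)B 3/4 · (5,2)R 1/6 · (5,3)R 2/5
Row 6: (6,1)B 2/3 · (6,2)B 3/5 · (6,3)B 1/4 · (6,4)R 1/3 · (6,5)B 1/2 · (6,6)B 1/1
Sum over 27 residents: 1/1 + 0/2 + 2/3 + 0/3 + 2/5 + 2/4 + 4/5 + 2/6 + 3/7 + 1/5 + 0/2 + 2/3 + 3/5 + 1/6 + 2/5 + 2/4 + 2/4 + 0/1 + 3/4 + 1/6 + 2/5 + 2/3 + 3/5 + 1/4 + 1/3 + 1/2 + 1/1 = 414/35; mean = 414/35 ÷ 27 = 46/105 = 0.438095… → 0.438.

0.438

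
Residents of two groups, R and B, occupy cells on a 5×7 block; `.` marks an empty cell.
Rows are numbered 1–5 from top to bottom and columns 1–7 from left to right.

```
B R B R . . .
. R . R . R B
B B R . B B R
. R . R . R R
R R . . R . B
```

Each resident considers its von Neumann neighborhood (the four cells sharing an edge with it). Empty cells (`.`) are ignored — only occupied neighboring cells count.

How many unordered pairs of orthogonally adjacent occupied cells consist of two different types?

12

Scan each occupied cell's neighbors to the right and below so each pair is counted once.
Row 1: B(1,1)–R(1,2)≠ R(1,2)–B(1,3)≠ R(1,2)–R(2,2)= B(1,3)–R(1,4)≠ R(1,4)–R(2,4)=  → 3/5 unlike.
Row 2: R(2,2)–B(3,2)≠ R(2,6)–B(2,7)≠ R(2,6)–B(3,6)≠ B(2,7)–R(3,7)≠  → 4/4 unlike.
Row 3: B(3,1)–B(3,2)= B(3,2)–R(3,3)≠ B(3,2)–R(4,2)≠ B(3,5)–B(3,6)= B(3,6)–R(3,7)≠ B(3,6)–R(4,6)≠ R(3,7)–R(4,7)=  → 4/7 unlike.
Row 4: R(4,2)–R(5,2)= R(4,6)–R(4,7)= R(4,7)–B(5,7)≠  → 1/3 unlike.
Row 5: R(5,1)–R(5,2)=  → 0/1 unlike.
Total adjacent occupied pairs: 20; unlike-type pairs: 12.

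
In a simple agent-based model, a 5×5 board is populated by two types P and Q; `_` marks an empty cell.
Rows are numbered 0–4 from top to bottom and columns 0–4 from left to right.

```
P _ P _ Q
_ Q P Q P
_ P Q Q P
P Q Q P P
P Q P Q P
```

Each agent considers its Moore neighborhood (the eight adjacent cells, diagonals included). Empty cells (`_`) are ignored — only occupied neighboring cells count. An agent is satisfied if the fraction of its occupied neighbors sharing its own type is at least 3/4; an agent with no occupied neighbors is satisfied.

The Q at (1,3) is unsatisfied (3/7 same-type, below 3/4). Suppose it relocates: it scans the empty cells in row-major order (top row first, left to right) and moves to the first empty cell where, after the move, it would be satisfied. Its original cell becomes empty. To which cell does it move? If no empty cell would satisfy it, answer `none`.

none

Vacating (1,3). Empty cells in order:
  (0,1): 1/4 same-type → still unsatisfied.
  (0,3): 1/4 same-type → still unsatisfied.
  (1,0): 1/3 same-type → still unsatisfied.
  (2,0): 2/4 same-type → still unsatisfied.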